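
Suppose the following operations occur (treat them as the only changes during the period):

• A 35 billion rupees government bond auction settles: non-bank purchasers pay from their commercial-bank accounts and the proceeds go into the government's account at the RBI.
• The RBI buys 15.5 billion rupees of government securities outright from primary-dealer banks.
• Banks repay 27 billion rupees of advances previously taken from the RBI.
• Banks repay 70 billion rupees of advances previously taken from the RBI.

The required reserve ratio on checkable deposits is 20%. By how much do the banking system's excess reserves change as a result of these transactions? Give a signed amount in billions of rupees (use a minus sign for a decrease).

Government account inflow 35 billion rupees: reserves −35B, deposits −35B.
OMO purchase (from banks) 15.5 billion rupees: reserves +15.5B, deposits 0.
Discount-window repayment 27 billion rupees: reserves −27B, deposits 0.
Discount-window repayment 70 billion rupees: reserves −70B, deposits 0.
Totals: Δreserves = −116.5B, Δdeposits = −35B.
Δrequired reserves = 20% × −35B = −7B.
Δexcess reserves = Δreserves − Δrequired = −116.5B − (−7B) = -109.5 billion.

-109.5 billion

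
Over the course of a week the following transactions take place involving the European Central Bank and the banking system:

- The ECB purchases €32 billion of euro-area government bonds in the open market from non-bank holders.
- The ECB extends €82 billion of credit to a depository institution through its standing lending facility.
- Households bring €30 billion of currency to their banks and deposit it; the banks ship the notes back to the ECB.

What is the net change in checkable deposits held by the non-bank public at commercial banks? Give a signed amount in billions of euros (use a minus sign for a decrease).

+€62 billion

Asset purchase (from non-banks) €32 billion: non-bank counterparties' bank balances rise → +€32B.
Discount-window loan €82 billion: the counterparty is a bank, so public deposits are unchanged → 0.
Currency deposit €30 billion: non-bank counterparties' bank balances rise → +€30B.
Net: 32 + 0 + 30 = +€62 billion.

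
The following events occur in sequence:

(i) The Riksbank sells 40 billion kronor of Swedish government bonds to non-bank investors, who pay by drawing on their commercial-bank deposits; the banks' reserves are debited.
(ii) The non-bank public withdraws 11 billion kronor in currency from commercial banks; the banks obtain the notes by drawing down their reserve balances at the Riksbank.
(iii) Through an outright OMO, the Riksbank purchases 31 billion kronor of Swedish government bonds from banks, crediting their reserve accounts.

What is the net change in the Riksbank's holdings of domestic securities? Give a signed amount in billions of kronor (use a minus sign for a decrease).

-9 billion

Riksbank balance sheet:
  Assets:      Securities −9B
  Liabilities: Bank reserves −20B, Currency in circulation +11B
So the change in the Riksbank's holdings of domestic securities is -9 billion.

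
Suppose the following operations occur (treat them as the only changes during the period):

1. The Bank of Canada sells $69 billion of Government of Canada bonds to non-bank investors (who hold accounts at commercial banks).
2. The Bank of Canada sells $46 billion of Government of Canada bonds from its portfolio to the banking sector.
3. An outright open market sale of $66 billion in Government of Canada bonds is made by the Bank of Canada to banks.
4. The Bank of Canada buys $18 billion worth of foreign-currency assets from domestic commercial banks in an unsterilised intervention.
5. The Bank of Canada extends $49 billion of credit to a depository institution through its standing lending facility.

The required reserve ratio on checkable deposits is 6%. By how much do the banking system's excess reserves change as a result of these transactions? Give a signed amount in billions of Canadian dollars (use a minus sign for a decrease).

Asset sale (to non-banks) $69 billion: reserves −$69B, deposits −$69B.
OMO sale (to banks) $46 billion: reserves −$46B, deposits 0.
OMO sale (to banks) $66 billion: reserves −$66B, deposits 0.
FX purchase $18 billion: reserves +$18B, deposits 0.
Discount-window loan $49 billion: reserves +$49B, deposits 0.
Totals: Δreserves = −$114B, Δdeposits = −$69B.
Δrequired reserves = 6% × −$69B = −$4.14B.
Δexcess reserves = Δreserves − Δrequired = −$114B − (−$4.14B) = -$109.86 billion.

-$109.86 billion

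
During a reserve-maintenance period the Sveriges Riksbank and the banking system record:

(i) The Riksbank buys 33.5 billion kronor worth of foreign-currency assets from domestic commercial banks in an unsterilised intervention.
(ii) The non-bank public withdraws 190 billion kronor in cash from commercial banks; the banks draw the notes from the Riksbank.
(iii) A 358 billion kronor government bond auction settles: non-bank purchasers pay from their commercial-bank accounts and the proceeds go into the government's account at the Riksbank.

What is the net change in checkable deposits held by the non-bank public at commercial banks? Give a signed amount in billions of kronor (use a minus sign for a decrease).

-548 billion

FX purchase 33.5 billion kronor: the counterparty is a bank, so public deposits are unchanged → 0.
Currency withdrawal 190 billion kronor: non-bank counterparties' bank balances fall → −190B.
Government account inflow 358 billion kronor: non-bank counterparties' bank balances fall → −358B.
Net: 0 − 190 − 358 = -548 billion.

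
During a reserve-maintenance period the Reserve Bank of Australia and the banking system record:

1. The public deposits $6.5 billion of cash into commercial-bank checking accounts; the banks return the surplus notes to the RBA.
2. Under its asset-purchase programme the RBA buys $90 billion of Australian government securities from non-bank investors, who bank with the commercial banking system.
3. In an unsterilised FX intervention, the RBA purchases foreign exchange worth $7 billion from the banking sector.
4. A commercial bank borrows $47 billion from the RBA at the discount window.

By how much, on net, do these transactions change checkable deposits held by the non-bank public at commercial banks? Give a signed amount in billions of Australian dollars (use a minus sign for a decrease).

+$96.5 billion

Currency deposit $6.5 billion: non-bank counterparties' bank balances rise → +$6.5B.
Asset purchase (from non-banks) $90 billion: non-bank counterparties' bank balances rise → +$90B.
FX purchase $7 billion: the counterparty is a bank, so public deposits are unchanged → 0.
Discount-window loan $47 billion: the counterparty is a bank, so public deposits are unchanged → 0.
Net: 6.5 + 90 + 0 + 0 = +$96.5 billion.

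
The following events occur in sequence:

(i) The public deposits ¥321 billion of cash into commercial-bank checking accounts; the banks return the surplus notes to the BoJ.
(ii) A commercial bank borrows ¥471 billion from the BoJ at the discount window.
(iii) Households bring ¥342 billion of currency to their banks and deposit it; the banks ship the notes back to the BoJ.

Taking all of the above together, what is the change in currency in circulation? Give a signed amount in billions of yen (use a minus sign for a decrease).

-¥663 billion

Currency deposit ¥321 billion: notes return to the central bank → −¥321B.
Discount-window loan ¥471 billion: no currency enters or leaves circulation → 0.
Currency deposit ¥342 billion: notes return to the central bank → −¥342B.
Net: −321 + 0 − 342 = -¥663 billion.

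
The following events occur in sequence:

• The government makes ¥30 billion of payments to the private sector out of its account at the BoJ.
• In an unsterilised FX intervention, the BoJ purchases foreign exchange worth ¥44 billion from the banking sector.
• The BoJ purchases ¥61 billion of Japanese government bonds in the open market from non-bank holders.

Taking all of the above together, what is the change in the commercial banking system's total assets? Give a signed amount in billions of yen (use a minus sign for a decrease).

Government spending ¥30 billion: bank balance sheets expand → +¥30B.
FX purchase ¥44 billion: just an asset swap on bank balance sheets → 0.
Asset purchase (from non-banks) ¥61 billion: bank balance sheets expand → +¥61B.
Net: 30 + 0 + 61 = +¥91 billion.

+¥91 billion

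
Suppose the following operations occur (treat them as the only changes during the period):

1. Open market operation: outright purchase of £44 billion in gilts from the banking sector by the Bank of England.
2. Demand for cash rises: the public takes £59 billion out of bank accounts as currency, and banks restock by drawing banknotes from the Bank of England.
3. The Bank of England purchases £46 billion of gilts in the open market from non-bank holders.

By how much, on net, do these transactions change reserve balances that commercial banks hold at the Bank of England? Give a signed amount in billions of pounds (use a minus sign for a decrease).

+£31 billion

Bank of England balance sheet:
  Assets:      Securities +£90B
  Liabilities: Bank reserves +£31B, Currency in circulation +£59B
So the change in reserve balances that commercial banks hold at the Bank of England is +£31 billion.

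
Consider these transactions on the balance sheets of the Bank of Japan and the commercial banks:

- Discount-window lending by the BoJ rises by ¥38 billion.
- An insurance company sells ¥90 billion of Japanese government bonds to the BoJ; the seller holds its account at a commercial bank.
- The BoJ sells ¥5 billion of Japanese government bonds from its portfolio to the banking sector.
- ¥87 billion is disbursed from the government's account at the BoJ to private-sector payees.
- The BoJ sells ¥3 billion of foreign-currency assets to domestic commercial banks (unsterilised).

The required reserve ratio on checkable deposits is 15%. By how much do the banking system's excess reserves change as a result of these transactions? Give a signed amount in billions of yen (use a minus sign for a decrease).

Discount-window loan ¥38 billion: reserves +¥38B, deposits 0.
Asset purchase (from non-banks) ¥90 billion: reserves +¥90B, deposits +¥90B.
OMO sale (to banks) ¥5 billion: reserves −¥5B, deposits 0.
Government spending ¥87 billion: reserves +¥87B, deposits +¥87B.
FX sale ¥3 billion: reserves −¥3B, deposits 0.
Totals: Δreserves = +¥207B, Δdeposits = +¥177B.
Δrequired reserves = 15% × +¥177B = +¥26.55B.
Δexcess reserves = Δreserves − Δrequired = +¥207B − (+¥26.55B) = +¥180.45 billion.

+¥180.45 billion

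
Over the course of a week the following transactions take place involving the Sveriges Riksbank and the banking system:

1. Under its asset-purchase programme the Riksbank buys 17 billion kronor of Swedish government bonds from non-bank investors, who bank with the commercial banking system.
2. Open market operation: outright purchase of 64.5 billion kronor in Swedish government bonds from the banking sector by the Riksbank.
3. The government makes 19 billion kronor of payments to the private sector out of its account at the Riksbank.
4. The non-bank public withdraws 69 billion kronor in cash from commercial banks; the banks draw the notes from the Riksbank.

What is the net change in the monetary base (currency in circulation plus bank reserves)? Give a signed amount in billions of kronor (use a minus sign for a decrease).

Asset purchase (from non-banks) 17 billion kronor: Riksbank balance sheet expands → +17B.
OMO purchase (from banks) 64.5 billion kronor: Riksbank balance sheet expands → +64.5B.
Government spending 19 billion kronor: a non-base liability converts back to reserves → +19B.
Currency withdrawal 69 billion kronor: just a shift between currency and reserves — both are base money → 0.
Net: 17 + 64.5 + 19 + 0 = +100.5 billion.

+100.5 billion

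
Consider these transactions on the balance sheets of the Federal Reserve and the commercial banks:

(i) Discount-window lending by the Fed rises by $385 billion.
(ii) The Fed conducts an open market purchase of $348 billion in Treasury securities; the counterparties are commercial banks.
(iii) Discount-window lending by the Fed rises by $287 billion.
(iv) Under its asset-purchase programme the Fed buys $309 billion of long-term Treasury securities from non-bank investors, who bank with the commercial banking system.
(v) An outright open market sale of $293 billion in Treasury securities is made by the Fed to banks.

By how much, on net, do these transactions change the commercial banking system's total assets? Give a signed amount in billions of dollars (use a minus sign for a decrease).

Discount-window loan $385 billion: bank balance sheets expand → +$385B.
OMO purchase (from banks) $348 billion: just an asset swap on bank balance sheets → 0.
Discount-window loan $287 billion: bank balance sheets expand → +$287B.
Asset purchase (from non-banks) $309 billion: bank balance sheets expand → +$309B.
OMO sale (to banks) $293 billion: just an asset swap on bank balance sheets → 0.
Net: 385 + 0 + 287 + 309 + 0 = +$981 billion.

+$981 billion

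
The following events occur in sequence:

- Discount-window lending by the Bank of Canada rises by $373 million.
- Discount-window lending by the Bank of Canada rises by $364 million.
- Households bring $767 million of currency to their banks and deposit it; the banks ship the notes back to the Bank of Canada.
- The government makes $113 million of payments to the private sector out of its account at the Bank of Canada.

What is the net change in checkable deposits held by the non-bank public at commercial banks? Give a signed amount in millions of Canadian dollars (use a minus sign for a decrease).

Discount-window loan $373 million: the counterparty is a bank, so public deposits are unchanged → 0.
Discount-window loan $364 million: the counterparty is a bank, so public deposits are unchanged → 0.
Currency deposit $767 million: non-bank counterparties' bank balances rise → +$767M.
Government spending $113 million: non-bank counterparties' bank balances rise → +$113M.
Net: 0 + 0 + 767 + 113 = +$880 million.

+$880 million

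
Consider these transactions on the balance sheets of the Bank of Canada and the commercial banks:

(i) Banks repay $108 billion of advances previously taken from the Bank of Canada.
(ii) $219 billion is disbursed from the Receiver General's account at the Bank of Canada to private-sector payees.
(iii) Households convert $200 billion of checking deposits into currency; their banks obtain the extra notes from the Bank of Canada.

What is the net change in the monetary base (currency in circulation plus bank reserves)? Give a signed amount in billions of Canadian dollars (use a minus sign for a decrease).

+$111 billion

Bank of Canada balance sheet:
  Assets:      Loans to banks −$108B
  Liabilities: Bank reserves −$89B, Currency in circulation +$200B, Government deposits −$219B
Monetary base = currency + reserves: +$200B + (−$89B) = +$111 billion.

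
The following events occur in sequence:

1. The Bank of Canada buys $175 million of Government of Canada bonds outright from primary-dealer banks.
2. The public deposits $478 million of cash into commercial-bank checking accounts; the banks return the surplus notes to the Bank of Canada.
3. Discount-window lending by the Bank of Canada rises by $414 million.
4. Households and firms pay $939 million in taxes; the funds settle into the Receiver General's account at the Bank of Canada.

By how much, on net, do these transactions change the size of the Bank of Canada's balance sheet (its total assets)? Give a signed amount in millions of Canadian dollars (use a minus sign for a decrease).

+$589 million

Bank of Canada balance sheet:
  Assets:      Securities +$175M, Loans to banks +$414M
  Liabilities: Bank reserves +$128M, Currency in circulation −$478M, Government deposits +$939M
Commercial banking system:
  Assets:      Reserves at CB +$128M, Securities −$175M
  Liabilities: Checkable deposits −$461M, Borrowings from CB +$414M
Change in total Bank of Canada assets = +$589 million.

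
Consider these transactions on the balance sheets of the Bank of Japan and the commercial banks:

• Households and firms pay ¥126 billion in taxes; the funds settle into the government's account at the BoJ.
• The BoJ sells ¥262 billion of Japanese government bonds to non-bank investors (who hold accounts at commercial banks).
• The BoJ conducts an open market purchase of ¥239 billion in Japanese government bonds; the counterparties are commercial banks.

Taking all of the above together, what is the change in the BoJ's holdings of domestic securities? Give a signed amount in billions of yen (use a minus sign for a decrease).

Government account inflow ¥126 billion: the BoJ's securities portfolio is untouched → 0.
Asset sale (to non-banks) ¥262 billion: securities removed from the BoJ's portfolio → −¥262B.
OMO purchase (from banks) ¥239 billion: securities added to the BoJ's portfolio → +¥239B.
Net: 0 − 262 + 239 = -¥23 billion.

-¥23 billion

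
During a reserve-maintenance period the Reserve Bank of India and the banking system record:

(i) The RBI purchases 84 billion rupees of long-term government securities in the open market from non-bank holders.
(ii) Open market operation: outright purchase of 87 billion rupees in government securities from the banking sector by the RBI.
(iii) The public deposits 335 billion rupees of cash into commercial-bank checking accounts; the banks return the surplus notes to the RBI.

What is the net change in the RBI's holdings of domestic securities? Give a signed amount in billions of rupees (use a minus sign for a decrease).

+171 billion

Asset purchase (from non-banks) 84 billion rupees: securities added to the RBI's portfolio → +84B.
OMO purchase (from banks) 87 billion rupees: securities added to the RBI's portfolio → +87B.
Currency deposit 335 billion rupees: the RBI's securities portfolio is untouched → 0.
Net: 84 + 87 + 0 = +171 billion.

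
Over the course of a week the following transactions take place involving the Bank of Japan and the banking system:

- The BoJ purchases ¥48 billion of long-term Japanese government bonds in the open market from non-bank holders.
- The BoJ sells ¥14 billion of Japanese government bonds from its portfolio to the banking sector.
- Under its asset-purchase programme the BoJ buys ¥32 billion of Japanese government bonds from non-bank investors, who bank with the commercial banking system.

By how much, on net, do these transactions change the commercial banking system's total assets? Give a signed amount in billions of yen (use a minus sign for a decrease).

+¥80 billion

Asset purchase (from non-banks) ¥48 billion: bank balance sheets expand → +¥48B.
OMO sale (to banks) ¥14 billion: just an asset swap on bank balance sheets → 0.
Asset purchase (from non-banks) ¥32 billion: bank balance sheets expand → +¥32B.
Net: 48 + 0 + 32 = +¥80 billion.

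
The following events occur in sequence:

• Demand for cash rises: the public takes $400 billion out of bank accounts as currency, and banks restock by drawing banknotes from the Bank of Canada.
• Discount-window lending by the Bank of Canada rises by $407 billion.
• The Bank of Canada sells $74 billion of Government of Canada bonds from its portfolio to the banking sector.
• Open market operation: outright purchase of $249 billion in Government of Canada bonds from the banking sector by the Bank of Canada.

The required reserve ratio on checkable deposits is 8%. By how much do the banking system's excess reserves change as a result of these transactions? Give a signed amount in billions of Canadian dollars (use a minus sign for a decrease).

+$214 billion

Currency withdrawal $400 billion: reserves −$400B, deposits −$400B.
Discount-window loan $407 billion: reserves +$407B, deposits 0.
OMO sale (to banks) $74 billion: reserves −$74B, deposits 0.
OMO purchase (from banks) $249 billion: reserves +$249B, deposits 0.
Totals: Δreserves = +$182B, Δdeposits = −$400B.
Δrequired reserves = 8% × −$400B = −$32B.
Δexcess reserves = Δreserves − Δrequired = +$182B − (−$32B) = +$214 billion.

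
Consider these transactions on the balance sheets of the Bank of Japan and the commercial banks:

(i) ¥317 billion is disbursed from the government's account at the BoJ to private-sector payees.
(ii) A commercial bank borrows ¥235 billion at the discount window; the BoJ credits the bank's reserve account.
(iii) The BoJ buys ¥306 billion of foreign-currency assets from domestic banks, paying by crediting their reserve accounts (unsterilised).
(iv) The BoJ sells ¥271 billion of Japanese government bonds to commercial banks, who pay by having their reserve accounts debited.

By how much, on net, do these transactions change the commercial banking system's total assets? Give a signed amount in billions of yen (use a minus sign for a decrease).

Government spending ¥317 billion: bank balance sheets expand → +¥317B.
Discount-window loan ¥235 billion: bank balance sheets expand → +¥235B.
FX purchase ¥306 billion: just an asset swap on bank balance sheets → 0.
OMO sale (to banks) ¥271 billion: just an asset swap on bank balance sheets → 0.
Net: 317 + 235 + 0 + 0 = +¥552 billion.

+¥552 billion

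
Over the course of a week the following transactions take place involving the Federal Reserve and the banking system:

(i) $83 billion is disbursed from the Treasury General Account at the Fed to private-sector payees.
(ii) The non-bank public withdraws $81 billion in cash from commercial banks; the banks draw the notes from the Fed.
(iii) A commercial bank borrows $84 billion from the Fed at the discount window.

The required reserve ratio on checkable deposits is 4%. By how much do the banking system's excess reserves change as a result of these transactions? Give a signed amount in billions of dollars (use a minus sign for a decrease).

+$85.92 billion

Government spending $83 billion: reserves +$83B, deposits +$83B.
Currency withdrawal $81 billion: reserves −$81B, deposits −$81B.
Discount-window loan $84 billion: reserves +$84B, deposits 0.
Totals: Δreserves = +$86B, Δdeposits = +$2B.
Δrequired reserves = 4% × +$2B = +$0.08B.
Δexcess reserves = Δreserves − Δrequired = +$86B − (+$0.08B) = +$85.92 billion.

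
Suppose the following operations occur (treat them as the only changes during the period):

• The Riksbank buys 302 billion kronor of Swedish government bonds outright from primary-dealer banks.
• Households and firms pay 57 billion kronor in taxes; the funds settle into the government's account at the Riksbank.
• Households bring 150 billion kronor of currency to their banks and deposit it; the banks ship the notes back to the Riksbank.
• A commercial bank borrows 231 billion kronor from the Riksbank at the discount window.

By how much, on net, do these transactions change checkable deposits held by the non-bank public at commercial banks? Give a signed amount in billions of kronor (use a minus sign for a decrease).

+93 billion

OMO purchase (from banks) 302 billion kronor: the counterparty is a bank, so public deposits are unchanged → 0.
Government account inflow 57 billion kronor: non-bank counterparties' bank balances fall → −57B.
Currency deposit 150 billion kronor: non-bank counterparties' bank balances rise → +150B.
Discount-window loan 231 billion kronor: the counterparty is a bank, so public deposits are unchanged → 0.
Net: 0 − 57 + 150 + 0 = +93 billion.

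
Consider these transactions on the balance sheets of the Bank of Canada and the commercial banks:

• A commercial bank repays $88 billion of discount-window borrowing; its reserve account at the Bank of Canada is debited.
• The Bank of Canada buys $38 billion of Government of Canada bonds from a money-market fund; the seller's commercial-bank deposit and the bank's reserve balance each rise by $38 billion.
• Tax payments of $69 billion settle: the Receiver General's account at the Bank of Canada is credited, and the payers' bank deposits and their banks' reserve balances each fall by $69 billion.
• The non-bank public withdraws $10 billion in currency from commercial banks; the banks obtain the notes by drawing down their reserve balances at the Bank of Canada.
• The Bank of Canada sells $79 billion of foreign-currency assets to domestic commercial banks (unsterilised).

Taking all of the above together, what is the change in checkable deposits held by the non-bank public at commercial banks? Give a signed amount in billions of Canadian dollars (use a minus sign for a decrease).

Discount-window repayment $88 billion: the counterparty is a bank, so public deposits are unchanged → 0.
Asset purchase (from non-banks) $38 billion: non-bank counterparties' bank balances rise → +$38B.
Government account inflow $69 billion: non-bank counterparties' bank balances fall → −$69B.
Currency withdrawal $10 billion: non-bank counterparties' bank balances fall → −$10B.
FX sale $79 billion: the counterparty is a bank, so public deposits are unchanged → 0.
Net: 0 + 38 − 69 − 10 + 0 = -$41 billion.

-$41 billion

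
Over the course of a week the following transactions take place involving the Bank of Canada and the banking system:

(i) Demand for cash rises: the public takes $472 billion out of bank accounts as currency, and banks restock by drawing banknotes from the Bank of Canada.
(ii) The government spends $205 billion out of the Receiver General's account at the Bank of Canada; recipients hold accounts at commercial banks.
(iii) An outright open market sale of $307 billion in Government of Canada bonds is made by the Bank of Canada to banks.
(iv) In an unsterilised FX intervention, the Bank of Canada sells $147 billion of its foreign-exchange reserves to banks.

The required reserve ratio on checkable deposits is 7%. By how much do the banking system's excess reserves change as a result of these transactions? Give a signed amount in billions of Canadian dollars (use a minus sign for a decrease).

Currency withdrawal $472 billion: reserves −$472B, deposits −$472B.
Government spending $205 billion: reserves +$205B, deposits +$205B.
OMO sale (to banks) $307 billion: reserves −$307B, deposits 0.
FX sale $147 billion: reserves −$147B, deposits 0.
Totals: Δreserves = −$721B, Δdeposits = −$267B.
Δrequired reserves = 7% × −$267B = −$18.69B.
Δexcess reserves = Δreserves − Δrequired = −$721B − (−$18.69B) = -$702.31 billion.

-$702.31 billion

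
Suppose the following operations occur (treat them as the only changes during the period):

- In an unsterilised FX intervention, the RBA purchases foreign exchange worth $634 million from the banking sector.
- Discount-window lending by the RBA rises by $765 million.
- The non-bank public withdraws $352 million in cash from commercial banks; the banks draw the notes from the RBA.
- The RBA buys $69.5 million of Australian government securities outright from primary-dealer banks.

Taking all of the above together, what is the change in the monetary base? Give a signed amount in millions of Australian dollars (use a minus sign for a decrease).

RBA balance sheet:
  Assets:      Securities +$69.5M, Loans to banks +$765M, Foreign assets +$634M
  Liabilities: Bank reserves +$1116.5M, Currency in circulation +$352M
Commercial banking system:
  Assets:      Reserves at CB +$1116.5M, Securities −$69.5M, Foreign assets −$634M
  Liabilities: Checkable deposits −$352M, Borrowings from CB +$765M
Monetary base = currency + reserves: +$352M + (+$1116.5M) = +$1468.5 million.

+$1468.5 million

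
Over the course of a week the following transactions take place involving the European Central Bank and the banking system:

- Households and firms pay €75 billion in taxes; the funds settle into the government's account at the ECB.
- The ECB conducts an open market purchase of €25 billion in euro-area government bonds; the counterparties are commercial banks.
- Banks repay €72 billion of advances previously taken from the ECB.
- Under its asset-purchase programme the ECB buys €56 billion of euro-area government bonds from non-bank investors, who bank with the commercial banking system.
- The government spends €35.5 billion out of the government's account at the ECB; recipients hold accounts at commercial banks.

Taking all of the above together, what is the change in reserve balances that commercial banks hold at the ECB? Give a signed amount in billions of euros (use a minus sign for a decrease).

-€30.5 billion

ECB balance sheet:
  Assets:      Securities +€81B, Loans to banks −€72B
  Liabilities: Bank reserves −€30.5B, Government deposits +€39.5B
Commercial banking system:
  Assets:      Reserves at CB −€30.5B, Securities −€25B
  Liabilities: Checkable deposits +€16.5B, Borrowings from CB −€72B
So the change in reserve balances that commercial banks hold at the ECB is -€30.5 billion.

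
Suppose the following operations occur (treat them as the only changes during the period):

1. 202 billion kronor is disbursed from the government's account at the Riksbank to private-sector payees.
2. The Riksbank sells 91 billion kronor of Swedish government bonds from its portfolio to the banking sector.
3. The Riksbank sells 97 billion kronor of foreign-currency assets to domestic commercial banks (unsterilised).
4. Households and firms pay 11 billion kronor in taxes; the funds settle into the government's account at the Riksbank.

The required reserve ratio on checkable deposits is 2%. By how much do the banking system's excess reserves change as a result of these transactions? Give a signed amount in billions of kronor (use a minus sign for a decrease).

-0.82 billion

Government spending 202 billion kronor: reserves +202B, deposits +202B.
OMO sale (to banks) 91 billion kronor: reserves −91B, deposits 0.
FX sale 97 billion kronor: reserves −97B, deposits 0.
Government account inflow 11 billion kronor: reserves −11B, deposits −11B.
Totals: Δreserves = +3B, Δdeposits = +191B.
Δrequired reserves = 2% × +191B = +3.82B.
Δexcess reserves = Δreserves − Δrequired = +3B − (+3.82B) = -0.82 billion.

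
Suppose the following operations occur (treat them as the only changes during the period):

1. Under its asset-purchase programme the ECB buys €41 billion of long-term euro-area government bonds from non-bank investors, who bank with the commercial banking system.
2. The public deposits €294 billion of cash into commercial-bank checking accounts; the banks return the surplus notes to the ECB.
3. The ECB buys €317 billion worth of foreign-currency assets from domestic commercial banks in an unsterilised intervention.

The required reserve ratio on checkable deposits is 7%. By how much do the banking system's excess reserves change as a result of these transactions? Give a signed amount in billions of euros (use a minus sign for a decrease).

Asset purchase (from non-banks) €41 billion: reserves +€41B, deposits +€41B.
Currency deposit €294 billion: reserves +€294B, deposits +€294B.
FX purchase €317 billion: reserves +€317B, deposits 0.
Totals: Δreserves = +€652B, Δdeposits = +€335B.
Δrequired reserves = 7% × +€335B = +€23.45B.
Δexcess reserves = Δreserves − Δrequired = +€652B − (+€23.45B) = +€628.55 billion.

+€628.55 billion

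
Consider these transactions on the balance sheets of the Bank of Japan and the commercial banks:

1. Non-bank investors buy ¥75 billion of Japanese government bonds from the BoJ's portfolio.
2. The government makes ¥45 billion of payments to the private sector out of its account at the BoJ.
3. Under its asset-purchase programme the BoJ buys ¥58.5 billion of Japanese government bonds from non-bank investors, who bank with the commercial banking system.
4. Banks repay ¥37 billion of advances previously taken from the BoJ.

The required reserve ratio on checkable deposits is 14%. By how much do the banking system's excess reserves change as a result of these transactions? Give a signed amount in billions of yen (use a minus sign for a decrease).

Asset sale (to non-banks) ¥75 billion: reserves −¥75B, deposits −¥75B.
Government spending ¥45 billion: reserves +¥45B, deposits +¥45B.
Asset purchase (from non-banks) ¥58.5 billion: reserves +¥58.5B, deposits +¥58.5B.
Discount-window repayment ¥37 billion: reserves −¥37B, deposits 0.
Totals: Δreserves = −¥8.5B, Δdeposits = +¥28.5B.
Δrequired reserves = 14% × +¥28.5B = +¥3.99B.
Δexcess reserves = Δreserves − Δrequired = −¥8.5B − (+¥3.99B) = -¥12.49 billion.

-¥12.49 billion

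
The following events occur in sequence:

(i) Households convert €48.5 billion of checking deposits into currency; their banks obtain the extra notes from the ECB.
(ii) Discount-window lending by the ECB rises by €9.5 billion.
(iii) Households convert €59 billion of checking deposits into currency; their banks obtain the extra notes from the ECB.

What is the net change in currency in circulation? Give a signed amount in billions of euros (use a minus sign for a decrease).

ECB balance sheet:
  Assets:      Loans to banks +€9.5B
  Liabilities: Bank reserves −€98B, Currency in circulation +€107.5B
So the change in currency in circulation is +€107.5 billion.

+€107.5 billion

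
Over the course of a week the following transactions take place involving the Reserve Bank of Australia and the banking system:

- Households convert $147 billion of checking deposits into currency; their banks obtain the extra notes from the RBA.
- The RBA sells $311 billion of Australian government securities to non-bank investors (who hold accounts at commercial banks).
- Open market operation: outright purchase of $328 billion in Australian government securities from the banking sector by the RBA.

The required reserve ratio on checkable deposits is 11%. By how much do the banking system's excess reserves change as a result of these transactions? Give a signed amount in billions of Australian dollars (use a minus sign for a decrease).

-$79.62 billion

Currency withdrawal $147 billion: reserves −$147B, deposits −$147B.
Asset sale (to non-banks) $311 billion: reserves −$311B, deposits −$311B.
OMO purchase (from banks) $328 billion: reserves +$328B, deposits 0.
Totals: Δreserves = −$130B, Δdeposits = −$458B.
Δrequired reserves = 11% × −$458B = −$50.38B.
Δexcess reserves = Δreserves − Δrequired = −$130B − (−$50.38B) = -$79.62 billion.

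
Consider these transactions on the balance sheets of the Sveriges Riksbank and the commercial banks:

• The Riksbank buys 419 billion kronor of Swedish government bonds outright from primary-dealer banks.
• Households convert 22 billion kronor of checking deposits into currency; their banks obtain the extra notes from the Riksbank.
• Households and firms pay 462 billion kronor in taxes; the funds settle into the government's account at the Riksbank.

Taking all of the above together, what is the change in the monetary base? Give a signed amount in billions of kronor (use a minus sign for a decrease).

Riksbank balance sheet:
  Assets:      Securities +419B
  Liabilities: Bank reserves −65B, Currency in circulation +22B, Government deposits +462B
Monetary base = currency + reserves: +22B + (−65B) = -43 billion.

-43 billion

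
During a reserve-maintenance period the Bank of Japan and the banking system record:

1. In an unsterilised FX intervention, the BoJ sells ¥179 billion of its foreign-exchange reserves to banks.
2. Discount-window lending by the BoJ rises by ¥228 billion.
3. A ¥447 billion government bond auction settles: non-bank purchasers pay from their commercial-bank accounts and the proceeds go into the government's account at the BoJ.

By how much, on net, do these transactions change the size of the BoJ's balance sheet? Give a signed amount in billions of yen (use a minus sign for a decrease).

BoJ balance sheet:
  Assets:      Loans to banks +¥228B, Foreign assets −¥179B
  Liabilities: Bank reserves −¥398B, Government deposits +¥447B
Change in total BoJ assets = +¥49 billion.

+¥49 billion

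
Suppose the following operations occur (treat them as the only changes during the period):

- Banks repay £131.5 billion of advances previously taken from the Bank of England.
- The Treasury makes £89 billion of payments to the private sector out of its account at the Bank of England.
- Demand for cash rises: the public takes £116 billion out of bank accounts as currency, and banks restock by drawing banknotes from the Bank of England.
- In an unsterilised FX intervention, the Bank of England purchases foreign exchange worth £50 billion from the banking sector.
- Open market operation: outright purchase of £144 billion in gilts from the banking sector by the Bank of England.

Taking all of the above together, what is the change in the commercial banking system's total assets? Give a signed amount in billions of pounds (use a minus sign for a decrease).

-£158.5 billion

Bank of England balance sheet:
  Assets:      Securities +£144B, Loans to banks −£131.5B, Foreign assets +£50B
  Liabilities: Bank reserves +£35.5B, Currency in circulation +£116B, Government deposits −£89B
Commercial banking system:
  Assets:      Reserves at CB +£35.5B, Securities −£144B, Foreign assets −£50B
  Liabilities: Checkable deposits −£27B, Borrowings from CB −£131.5B
Change in total bank assets = -£158.5 billion.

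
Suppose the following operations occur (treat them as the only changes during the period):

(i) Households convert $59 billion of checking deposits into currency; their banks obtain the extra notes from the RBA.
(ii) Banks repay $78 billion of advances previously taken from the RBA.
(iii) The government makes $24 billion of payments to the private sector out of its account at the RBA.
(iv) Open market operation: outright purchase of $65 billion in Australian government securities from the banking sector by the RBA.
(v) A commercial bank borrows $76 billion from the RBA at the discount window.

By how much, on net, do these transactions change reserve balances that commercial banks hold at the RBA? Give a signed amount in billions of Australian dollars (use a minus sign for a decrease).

+$28 billion

RBA balance sheet:
  Assets:      Securities +$65B, Loans to banks −$2B
  Liabilities: Bank reserves +$28B, Currency in circulation +$59B, Government deposits −$24B
Commercial banking system:
  Assets:      Reserves at CB +$28B, Securities −$65B
  Liabilities: Checkable deposits −$35B, Borrowings from CB −$2B
So the change in reserve balances that commercial banks hold at the RBA is +$28 billion.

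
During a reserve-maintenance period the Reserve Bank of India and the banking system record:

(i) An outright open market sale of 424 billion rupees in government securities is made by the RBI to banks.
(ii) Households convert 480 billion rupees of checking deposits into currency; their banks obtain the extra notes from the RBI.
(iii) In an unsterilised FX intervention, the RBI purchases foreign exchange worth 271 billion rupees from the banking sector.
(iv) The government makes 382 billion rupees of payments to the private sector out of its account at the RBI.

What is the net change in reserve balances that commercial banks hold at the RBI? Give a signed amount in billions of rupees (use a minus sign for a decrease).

-251 billion

OMO sale (to banks) 424 billion rupees: the buying banks pay out of their reserve balances → −424B.
Currency withdrawal 480 billion rupees: banks swap reserves for currency → −480B.
FX purchase 271 billion rupees: the RBI pays by crediting reserve accounts → +271B.
Government spending 382 billion rupees: government payments flow into bank reserve accounts → +382B.
Net: −424 − 480 + 271 + 382 = -251 billion.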